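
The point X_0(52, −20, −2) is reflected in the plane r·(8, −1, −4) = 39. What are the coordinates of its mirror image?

n = (8, −1, −4), |n|² = 81, n·X_0 − 39 = 405, so t = 405/81 = 5.
Foot F = X_0 − 5·n = (12, −15, 18); the reflection is 2F − X_0 = (−28, −10, 38).

(-28, -10, 38)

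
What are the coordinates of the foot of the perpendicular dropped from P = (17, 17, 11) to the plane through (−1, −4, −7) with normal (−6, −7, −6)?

(-1, -4, -7)

n = (−6, −7, −6), |n|² = 121, and n·P − 76 = -363.
t = -363/121 = -3, so the foot is P − t·n = (17, 17, 11) − (-3)·(−6, −7, −6) = (−1, −4, −7).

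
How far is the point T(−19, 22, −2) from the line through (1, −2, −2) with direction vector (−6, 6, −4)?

2√46

Direction vector d = (−6, 6, −4).
AP = (−20, 24, 0), and AP × d = (−96, −80, 24).
|AP × d|² = 16192 and |d|² = 88, so the distance is √(16192/88) = √184 = 2√46.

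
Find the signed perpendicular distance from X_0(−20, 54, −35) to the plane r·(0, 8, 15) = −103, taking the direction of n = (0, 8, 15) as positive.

n·X_0 − (-103) = 10.
|n| = 17, so the signed distance is 10/17.

10/17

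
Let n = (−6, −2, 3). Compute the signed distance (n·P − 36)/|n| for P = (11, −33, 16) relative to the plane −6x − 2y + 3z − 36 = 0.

n·P − 36 = 12.
|n| = 7, so the signed distance is 12/7.

12/7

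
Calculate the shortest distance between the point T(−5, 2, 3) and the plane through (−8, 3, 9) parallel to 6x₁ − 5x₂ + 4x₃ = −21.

Parallel planes share the normal n = (6, −5, 4); since (−8, 3, 9) lies on the plane, its equation is 6x₁ − 5x₂ + 4x₃ = -27.
n = (6, −5, 4); n·P − (-27) = -1; |n| = √77; distance = 1/√77 = √77/77.

√77/77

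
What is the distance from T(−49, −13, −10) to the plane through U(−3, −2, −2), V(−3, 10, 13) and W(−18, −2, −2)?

23/√41

UV = (0, 12, 15) and UW = (−15, 0, 0), so a normal is n = UV × UW = (0, −225, 180).
Then n·(−49, −13, −10) − 90 = 1035.
|n| = √(0 + 50625 + 32400) = 45√41, so the distance is |1035|/(45√41) = 23/√41.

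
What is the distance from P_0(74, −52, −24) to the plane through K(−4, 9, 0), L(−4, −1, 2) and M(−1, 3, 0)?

KL = (0, −10, 2) and KM = (3, −6, 0), so a normal is n = KL × KM = (12, 6, 30).
Then n·(74, −52, −24) − 6 = −150.
|n| = √(144 + 36 + 900) = 6√30, so the distance is |-150|/(6√30) = 25/√30.

5√30/6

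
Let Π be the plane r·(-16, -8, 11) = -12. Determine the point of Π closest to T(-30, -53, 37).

The perpendicular from T has direction n = (-16, -8, 11): r = (-30, -53, 37) + μ(-16, -8, 11).
Substitute into the plane: n·(T + μn) = -12 gives 1311 + 441μ = -12, so μ = -3.
Foot = (-30, -53, 37) + (-3)·(-16, -8, 11) = (18, -29, 4).

(18, -29, 4)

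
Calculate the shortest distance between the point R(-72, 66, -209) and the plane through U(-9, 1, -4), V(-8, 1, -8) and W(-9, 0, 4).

7

UV = (1, 0, -4) and UW = (0, -1, 8), so a normal is n = UV × UW = (-4, -8, -1).
n = (-4, -8, -1); n·P − 32 = -63; |n| = 9; distance = 63/9 = 7.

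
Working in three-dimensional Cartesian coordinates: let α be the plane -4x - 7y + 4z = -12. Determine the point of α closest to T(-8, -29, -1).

The perpendicular from T has direction n = (-4, -7, 4): r = (-8, -29, -1) + λ(-4, -7, 4).
Substitute into the plane: n·(T + λn) = -12 gives 231 + 81λ = -12, so λ = -3.
Foot = (-8, -29, -1) + (-3)·(-4, -7, 4) = (4, -8, -13).

(4, -8, -13)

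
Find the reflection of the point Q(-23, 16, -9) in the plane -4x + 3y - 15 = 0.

With n = (-4, 3, 0), the signed offset is (n·Q − 15)/|n|² = 125/25 = 5.
Q' = Q − 2t·n = (-23, 16, -9) − 10·(-4, 3, 0) = (17, -14, -9).

(17, -14, -9)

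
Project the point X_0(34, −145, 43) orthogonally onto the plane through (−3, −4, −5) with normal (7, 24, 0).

(69, -25, 43)

The perpendicular from X_0 has direction n = (7, 24, 0): r = (34, −145, 43) + λ(7, 24, 0).
Substitute into the plane: n·(X_0 + λn) = -117 gives -3242 + 625λ = -117, so λ = 5.
Foot = (34, −145, 43) + 5·(7, 24, 0) = (69, −25, 43).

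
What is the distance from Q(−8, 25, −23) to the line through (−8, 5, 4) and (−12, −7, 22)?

2√10

A direction vector is d = (−4, −12, 18).
AP = (0, 20, −27), and AP × d = (36, 108, 80).
|AP × d|² = 19360 and |d|² = 484, so the distance is √(19360/484) = √40 = 2√10.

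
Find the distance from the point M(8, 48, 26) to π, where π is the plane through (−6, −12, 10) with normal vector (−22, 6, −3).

The plane has equation n·(r − (−6, −12, 10)) = 0, i.e. n·r = 30.
d = |(-22)·8 + 6·48 + (-3)·26 − 30| / √(484 + 36 + 9) = |4| / 23 = 4/23.

4/23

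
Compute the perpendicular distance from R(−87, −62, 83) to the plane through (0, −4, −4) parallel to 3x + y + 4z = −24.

29/√26

Parallel planes share the normal n = (3, 1, 4); since (0, −4, −4) lies on the plane, its equation is 3x + y + 4z = -20.
n = (3, 1, 4); n·P − (-20) = 29; |n| = √26; distance = 29/√26 = 29√26/26.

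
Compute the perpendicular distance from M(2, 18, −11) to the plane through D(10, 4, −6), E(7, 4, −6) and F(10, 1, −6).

5

DE = (−3, 0, 0) and DF = (0, −3, 0), so a normal is n = DE × DF = (0, 0, 9).
Then n·(2, 18, −11) − (−54) = −45.
|n| = √(0 + 0 + 81) = 9, so the distance is |-45|/9 = 5.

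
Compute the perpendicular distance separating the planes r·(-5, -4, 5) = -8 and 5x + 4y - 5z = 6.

√66/33

Divide the second equation by -1 to match normals: -5x - 4y + 5z = -6.
With common normal n = (-5, -4, 5) (|n| = √66), the distance is |(-8) − (-6)|/|n| = 2/√66 = √66/33.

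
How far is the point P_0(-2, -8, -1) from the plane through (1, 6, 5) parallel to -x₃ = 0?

6

Parallel planes share the normal n = (0, 0, -1); since (1, 6, 5) lies on the plane, its equation is -x₃ = -5.
Then n·(-2, -8, -1) - (-5) = 6.
|n| = √(0 + 0 + 1) = 1, so the distance is |6|/1 = 6.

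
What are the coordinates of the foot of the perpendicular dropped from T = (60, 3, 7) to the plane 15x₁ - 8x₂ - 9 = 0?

The perpendicular from T has direction n = (15, -8, 0): r = (60, 3, 7) + t(15, -8, 0).
Substitute into the plane: n·(T + tn) = 9 gives 876 + 289t = 9, so t = -3.
Foot = (60, 3, 7) + (-3)·(15, -8, 0) = (15, 27, 7).

(15, 27, 7)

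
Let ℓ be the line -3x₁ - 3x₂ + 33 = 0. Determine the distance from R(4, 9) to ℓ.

√2

The normal to the line is n = (-3, -3) with |n| = 3√2.
|n·R − (-33)| = |-39 − (-33)| = 6, so the distance is 6/(3√2) = √2.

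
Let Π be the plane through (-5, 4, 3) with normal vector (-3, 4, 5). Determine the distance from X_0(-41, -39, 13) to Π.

7√2/5

The plane has equation n·(r − (-5, 4, 3)) = 0, i.e. n·r = 46.
n = (-3, 4, 5); n·P − 46 = -14; |n| = 5√2; distance = 14/(5√2) = 7√2/5.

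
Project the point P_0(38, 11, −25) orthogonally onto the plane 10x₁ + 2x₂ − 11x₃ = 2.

(8, 5, 8)

n = (10, 2, −11), |n|² = 225, and n·P_0 − 2 = 675.
t = 675/225 = 3, so the foot is P_0 − t·n = (38, 11, −25) − 3·(10, 2, −11) = (8, 5, 8).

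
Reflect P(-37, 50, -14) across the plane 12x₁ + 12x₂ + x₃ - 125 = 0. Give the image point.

With n = (12, 12, 1), the signed offset is (n·P − 125)/|n|² = 17/289 = 1/17.
P' = P − 2t·n = (-37, 50, -14) − (2/17)·(12, 12, 1) = (-653/17, 826/17, -240/17).

(-653/17, 826/17, -240/17)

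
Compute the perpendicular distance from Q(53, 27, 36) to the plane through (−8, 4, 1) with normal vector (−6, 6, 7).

The plane has equation n·(r − (−8, 4, 1)) = 0, i.e. n·r = 79.
Then n·(53, 27, 36) − 79 = 17.
|n| = √(36 + 36 + 49) = 11, so the distance is |17|/11 = 17/11.

17/11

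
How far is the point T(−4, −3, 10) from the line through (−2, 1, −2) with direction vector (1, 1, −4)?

√2

Direction vector d = (1, 1, −4).
AP = (−2, −4, 12); AP·d = -54, |AP|² = 164, |d|² = 18.
distance² = |AP|² − (AP·d)²/|d|² = 164 − 2916/18 = 2, so the distance is √2.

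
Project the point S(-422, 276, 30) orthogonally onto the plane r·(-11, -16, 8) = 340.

(-2932/7, 1964/7, 194/7)

n = (-11, -16, 8), |n|² = 441, and n·S − 340 = 126.
t = 126/441 = 2/7, so the foot is S − t·n = (-422, 276, 30) − (2/7)·(-11, -16, 8) = (-2932/7, 1964/7, 194/7).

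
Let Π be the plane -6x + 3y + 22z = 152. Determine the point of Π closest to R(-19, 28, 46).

The perpendicular from R has direction n = (-6, 3, 22): r = (-19, 28, 46) + μ(-6, 3, 22).
Substitute into the plane: n·(R + μn) = 152 gives 1210 + 529μ = 152, so μ = -2.
Foot = (-19, 28, 46) + (-2)·(-6, 3, 22) = (-7, 22, 2).

(-7, 22, 2)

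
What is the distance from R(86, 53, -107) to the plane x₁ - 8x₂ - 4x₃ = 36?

d = |1·86 + (-8)·53 + (-4)·(-107) − 36| / √(1 + 64 + 16) = |54| / 9 = 6.

6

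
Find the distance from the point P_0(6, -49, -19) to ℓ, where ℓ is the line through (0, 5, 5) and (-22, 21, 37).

42

A direction vector is d = (-22, 16, 32).
AP = (6, -54, -24); AP·d = -1764, |AP|² = 3528, |d|² = 1764.
distance² = |AP|² − (AP·d)²/|d|² = 3528 − 3111696/1764 = 1764, so the distance is 42.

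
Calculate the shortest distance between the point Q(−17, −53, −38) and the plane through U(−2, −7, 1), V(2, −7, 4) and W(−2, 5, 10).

UV = (4, 0, 3) and UW = (0, 12, 9), so a normal is n = UV × UW = (−36, −36, 48).
Then n·(−17, −53, −38) − 372 = 324.
|n| = √(1296 + 1296 + 2304) = 12√34, so the distance is |324|/(12√34) = 27/√34.

27/√34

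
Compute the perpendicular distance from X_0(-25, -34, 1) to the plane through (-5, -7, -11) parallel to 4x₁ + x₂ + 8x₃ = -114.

Parallel planes share the normal n = (4, 1, 8); since (-5, -7, -11) lies on the plane, its equation is 4x₁ + x₂ + 8x₃ = -115.
d = |4·(-25) + 1·(-34) + 8·1 − (-115)| / √(16 + 1 + 64) = |-11| / 9 = 11/9.

11/9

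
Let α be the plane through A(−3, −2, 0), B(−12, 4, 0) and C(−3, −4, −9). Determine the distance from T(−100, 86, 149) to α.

AB = (−9, 6, 0) and AC = (0, −2, −9), so a normal is n = AB × AC = (−54, −81, 18).
d = |(-54)·(-100) + (-81)·86 + 18·149 − 324| / √(2916 + 6561 + 324) = |792| / 99 = 8.

8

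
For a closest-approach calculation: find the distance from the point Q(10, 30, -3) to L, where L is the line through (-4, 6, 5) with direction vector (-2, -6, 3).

2√13

Direction vector d = (-2, -6, 3).
AP = (14, 24, -8), and AP × d = (24, -26, -36).
|AP × d|² = 2548 and |d|² = 49, so the distance is √(2548/49) = √52 = 2√13.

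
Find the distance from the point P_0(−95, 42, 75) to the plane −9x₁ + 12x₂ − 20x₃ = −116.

1

Normal vector n = (−9, 12, −20), and n·(−95, 42, 75) − (−116) = −25.
|n| = √(81 + 144 + 400) = 25, so the distance is |-25|/25 = 1.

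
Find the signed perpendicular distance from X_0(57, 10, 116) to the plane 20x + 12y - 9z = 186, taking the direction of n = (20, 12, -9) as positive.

6/5

n·X_0 − 186 = 30.
|n| = 25, so the signed distance is 30/25 = 6/5.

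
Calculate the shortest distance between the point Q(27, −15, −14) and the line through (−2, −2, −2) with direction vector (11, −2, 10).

√929

Direction vector d = (11, −2, 10).
AP = (29, −13, −12); AP·d = 225, |AP|² = 1154, |d|² = 225.
distance² = |AP|² − (AP·d)²/|d|² = 1154 − 50625/225 = 929, so the distance is √929.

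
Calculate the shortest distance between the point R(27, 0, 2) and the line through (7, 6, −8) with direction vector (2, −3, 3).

2√46

Direction vector d = (2, −3, 3).
AP = (20, −6, 10), and AP × d = (12, −40, −48).
|AP × d|² = 4048 and |d|² = 22, so the distance is √(4048/22) = √184 = 2√46.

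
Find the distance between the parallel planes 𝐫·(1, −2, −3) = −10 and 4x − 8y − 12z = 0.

5√14/7

Divide the second equation by 4 to match normals: x − 2y − 3z = 0.
Both planes have normal n = (1, −2, −3), |n| = √14. Any point on the first plane is at distance |0 − (-10)|/|n| = 10/√14 from the second.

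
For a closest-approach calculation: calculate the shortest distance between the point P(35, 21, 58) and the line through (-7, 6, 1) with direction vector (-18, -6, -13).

Direction vector d = (-18, -6, -13).
AP = (42, 15, 57), and AP × d = (147, -480, 18).
|AP × d|² = 252333 and |d|² = 529, so the distance is √(252333/529) = √477 = 3√53.

3√53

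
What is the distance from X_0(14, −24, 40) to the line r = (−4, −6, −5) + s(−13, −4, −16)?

3√101

Direction vector d = (−13, −4, −16).
AP = (18, −18, 45), and AP × d = (468, −297, −306).
|AP × d|² = 400869 and |d|² = 441, so the distance is √(400869/441) = √909 = 3√101.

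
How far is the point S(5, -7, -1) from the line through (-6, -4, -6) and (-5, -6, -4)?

A direction vector is d = (1, -2, 2).
AP = (11, -3, 5); AP·d = 27, |AP|² = 155, |d|² = 9.
distance² = |AP|² − (AP·d)²/|d|² = 155 − 729/9 = 74, so the distance is √74.

√74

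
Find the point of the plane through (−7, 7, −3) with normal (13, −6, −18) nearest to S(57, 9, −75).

The perpendicular from S has direction n = (13, −6, −18): r = (57, 9, −75) + λ(13, −6, −18).
Substitute into the plane: n·(S + λn) = -79 gives 2037 + 529λ = -79, so λ = -4.
Foot = (57, 9, −75) + (-4)·(13, −6, −18) = (5, 33, −3).

(5, 33, -3)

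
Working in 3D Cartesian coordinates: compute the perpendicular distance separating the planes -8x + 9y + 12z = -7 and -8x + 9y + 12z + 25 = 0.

18/17

Both planes have normal n = (-8, 9, 12), |n| = 17. Any point on the first plane is at distance |(-25) − (-7)|/|n| = 18/17 from the second.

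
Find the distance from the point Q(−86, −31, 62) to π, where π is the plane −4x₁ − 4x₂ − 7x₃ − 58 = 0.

Normal vector n = (−4, −4, −7), and n·(−86, −31, 62) − 58 = −24.
|n| = √(16 + 16 + 49) = 9, so the distance is |-24|/9 = 8/3.

8/3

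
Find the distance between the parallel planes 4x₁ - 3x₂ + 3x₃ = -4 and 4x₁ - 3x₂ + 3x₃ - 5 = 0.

With common normal n = (4, -3, 3) (|n| = √34), the distance is |(-4) − 5|/|n| = 9/√34.

9√34/34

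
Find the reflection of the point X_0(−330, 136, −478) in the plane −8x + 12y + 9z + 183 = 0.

With n = (−8, 12, 9), the signed offset is (n·X_0 − (-183))/|n|² = 153/289 = 9/17.
X_0' = X_0 − 2t·n = (−330, 136, −478) − (18/17)·(−8, 12, 9) = (−5466/17, 2096/17, −8288/17).

(-5466/17, 2096/17, -8288/17)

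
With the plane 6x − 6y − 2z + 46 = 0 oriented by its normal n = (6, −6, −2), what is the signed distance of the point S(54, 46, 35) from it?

n·S − (-46) = 24.
|n| = 2√19, so the signed distance is 12/√19.

12/√19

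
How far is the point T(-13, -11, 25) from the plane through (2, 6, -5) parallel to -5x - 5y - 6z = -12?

Parallel planes share the normal n = (-5, -5, -6); since (2, 6, -5) lies on the plane, its equation is -5x - 5y - 6z = -10.
Then n·(-13, -11, 25) - (-10) = -20.
|n| = √(25 + 25 + 36) = √86, so the distance is |-20|/√86 = 10√86/43.

20/√86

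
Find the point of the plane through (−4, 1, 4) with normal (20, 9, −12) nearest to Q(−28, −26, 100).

The perpendicular from Q has direction n = (20, 9, −12): r = (−28, −26, 100) + μ(20, 9, −12).
Substitute into the plane: n·(Q + μn) = -119 gives -1994 + 625μ = -119, so μ = 3.
Foot = (−28, −26, 100) + 3·(20, 9, −12) = (32, 1, 64).

(32, 1, 64)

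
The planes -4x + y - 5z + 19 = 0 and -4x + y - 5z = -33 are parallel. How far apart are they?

√42/3

Both planes have normal n = (-4, 1, -5), |n| = √42. Any point on the first plane is at distance |(-33) − (-19)|/|n| = 14/√42 from the second.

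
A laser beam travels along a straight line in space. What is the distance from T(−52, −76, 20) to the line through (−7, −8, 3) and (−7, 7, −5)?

A direction vector is d = (0, 15, −8).
AP = (−45, −68, 17), and AP × d = (289, −360, −675).
|AP × d|² = 668746 and |d|² = 289, so the distance is √(668746/289) = √2314.

√2314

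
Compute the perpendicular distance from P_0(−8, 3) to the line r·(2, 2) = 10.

d = |2·(-8) + 2·3 − 10| / √(4 + 4) = |-20|/(2√2) = 5√2.

5√2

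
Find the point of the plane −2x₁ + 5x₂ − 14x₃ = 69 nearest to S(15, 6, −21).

(17, 1, -7)

The perpendicular from S has direction n = (−2, 5, −14): r = (15, 6, −21) + t(−2, 5, −14).
Substitute into the plane: n·(S + tn) = 69 gives 294 + 225t = 69, so t = -1.
Foot = (15, 6, −21) + (-1)·(−2, 5, −14) = (17, 1, −7).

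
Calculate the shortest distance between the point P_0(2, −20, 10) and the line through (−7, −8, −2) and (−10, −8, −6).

A direction vector is d = (−3, 0, −4).
AP = (9, −12, 12), and AP × d = (48, 0, −36).
|AP × d|² = 3600 and |d|² = 25, so the distance is √(3600/25) = √144 = 12.

12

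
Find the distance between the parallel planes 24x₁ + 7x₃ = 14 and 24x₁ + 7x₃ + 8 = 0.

Both planes have normal n = (24, 0, 7), |n| = 25. Any point on the first plane is at distance |(-8) − 14|/|n| = 22/25 from the second.

22/25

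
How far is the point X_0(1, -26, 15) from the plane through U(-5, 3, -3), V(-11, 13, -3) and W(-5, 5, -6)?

UV = (-6, 10, 0) and UW = (0, 2, -3), so a normal is n = UV × UW = (-30, -18, -12).
Then n·(1, -26, 15) - 132 = 126.
|n| = √(900 + 324 + 144) = 6√38, so the distance is |126|/(6√38) = 21/√38.

21√38/38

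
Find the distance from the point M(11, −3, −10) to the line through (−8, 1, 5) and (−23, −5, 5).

A direction vector is d = (−15, −6, 0).
AP = (19, −4, −15), and AP × d = (−90, 225, −174).
|AP × d|² = 89001 and |d|² = 261, so the distance is √(89001/261) = √341.

√341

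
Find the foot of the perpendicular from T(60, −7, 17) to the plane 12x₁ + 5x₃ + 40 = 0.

The perpendicular from T has direction n = (12, 0, 5): r = (60, −7, 17) + μ(12, 0, 5).
Substitute into the plane: n·(T + μn) = -40 gives 805 + 169μ = -40, so μ = -5.
Foot = (60, −7, 17) + (-5)·(12, 0, 5) = (0, −7, −8).

(0, -7, -8)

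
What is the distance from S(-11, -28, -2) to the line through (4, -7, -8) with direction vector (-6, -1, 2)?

Direction vector d = (-6, -1, 2).
AP = (-15, -21, 6); AP·d = 123, |AP|² = 702, |d|² = 41.
distance² = |AP|² − (AP·d)²/|d|² = 702 − 15129/41 = 333, so the distance is 3√37.

3√37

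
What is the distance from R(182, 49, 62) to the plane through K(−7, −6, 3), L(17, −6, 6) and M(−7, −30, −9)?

7

KL = (24, 0, 3) and KM = (0, −24, −12), so a normal is n = KL × KM = (72, 288, −576).
d = |72·182 + 288·49 + (-576)·62 − (-3960)| / √(5184 + 82944 + 331776) = |-4536| / 648 = 7.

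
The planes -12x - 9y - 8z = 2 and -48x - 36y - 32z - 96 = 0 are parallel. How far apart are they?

22/17

Divide the second equation by 4 to match normals: -12x - 9y - 8z = 24.
With common normal n = (-12, -9, -8) (|n| = 17), the distance is |2 − 24|/|n| = 22/17.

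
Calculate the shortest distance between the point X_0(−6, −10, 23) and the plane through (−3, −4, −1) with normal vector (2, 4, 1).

2√21/7

The plane has equation n·(r − (−3, −4, −1)) = 0, i.e. n·r = -23.
Then n·(−6, −10, 23) − (−23) = −6.
|n| = √(4 + 16 + 1) = √21, so the distance is |-6|/√21 = 2√21/7.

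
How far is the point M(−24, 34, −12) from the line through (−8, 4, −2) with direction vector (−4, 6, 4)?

Direction vector d = (−4, 6, 4).
AP = (−16, 30, −10); AP·d = 204, |AP|² = 1256, |d|² = 68.
distance² = |AP|² − (AP·d)²/|d|² = 1256 − 41616/68 = 644, so the distance is 2√161.

2√161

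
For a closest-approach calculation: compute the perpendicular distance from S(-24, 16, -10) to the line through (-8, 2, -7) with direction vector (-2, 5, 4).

√281

Direction vector d = (-2, 5, 4).
AP = (-16, 14, -3), and AP × d = (71, 70, -52).
|AP × d|² = 12645 and |d|² = 45, so the distance is √(12645/45) = √281.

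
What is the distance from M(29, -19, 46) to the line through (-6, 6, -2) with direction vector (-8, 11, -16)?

√185

Direction vector d = (-8, 11, -16).
AP = (35, -25, 48); AP·d = -1323, |AP|² = 4154, |d|² = 441.
distance² = |AP|² − (AP·d)²/|d|² = 4154 − 1750329/441 = 185, so the distance is √185.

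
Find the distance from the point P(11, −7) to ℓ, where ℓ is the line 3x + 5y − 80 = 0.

d = |3·11 + 5·(-7) − 80| / √(9 + 25) = |-82|/√34 = 41√34/17.

82/√34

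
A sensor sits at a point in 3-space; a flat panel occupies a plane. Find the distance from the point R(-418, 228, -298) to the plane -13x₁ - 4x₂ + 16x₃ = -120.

6

d = |(-13)·(-418) + (-4)·228 + 16·(-298) − (-120)| / √(169 + 16 + 256) = |-126| / 21 = 6.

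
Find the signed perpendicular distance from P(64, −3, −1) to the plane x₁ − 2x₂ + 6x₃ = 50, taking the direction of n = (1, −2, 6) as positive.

n·P − 50 = 14.
|n| = √41, so the signed distance is 14√41/41.

14√41/41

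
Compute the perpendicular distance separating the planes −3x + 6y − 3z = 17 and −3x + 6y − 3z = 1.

With common normal n = (−3, 6, −3) (|n| = 3√6), the distance is |17 − 1|/|n| = 16/(3√6).

16/(3√6)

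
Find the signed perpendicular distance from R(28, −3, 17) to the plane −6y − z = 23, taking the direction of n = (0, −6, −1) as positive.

n·R − 23 = -22.
|n| = √37, so the signed distance is -22√37/37.

-22√37/37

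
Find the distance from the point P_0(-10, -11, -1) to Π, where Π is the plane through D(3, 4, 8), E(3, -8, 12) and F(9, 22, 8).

3√19/19

DE = (0, -12, 4) and DF = (6, 18, 0), so a normal is n = DE × DF = (-72, 24, 72).
Then n·(-10, -11, -1) - 456 = -72.
|n| = √(5184 + 576 + 5184) = 24√19, so the distance is |-72|/(24√19) = 3/√19.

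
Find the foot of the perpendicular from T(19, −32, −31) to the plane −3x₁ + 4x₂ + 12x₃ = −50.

(10, -20, 5)

The perpendicular from T has direction n = (−3, 4, 12): r = (19, −32, −31) + t(−3, 4, 12).
Substitute into the plane: n·(T + tn) = -50 gives -557 + 169t = -50, so t = 3.
Foot = (19, −32, −31) + 3·(−3, 4, 12) = (10, −20, 5).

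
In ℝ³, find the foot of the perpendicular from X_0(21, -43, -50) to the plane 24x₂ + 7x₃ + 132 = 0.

(21, 5, -36)

The perpendicular from X_0 has direction n = (0, 24, 7): r = (21, -43, -50) + λ(0, 24, 7).
Substitute into the plane: n·(X_0 + λn) = -132 gives -1382 + 625λ = -132, so λ = 2.
Foot = (21, -43, -50) + 2·(0, 24, 7) = (21, 5, -36).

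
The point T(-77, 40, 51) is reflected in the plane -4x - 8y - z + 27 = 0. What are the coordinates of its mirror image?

With n = (-4, -8, -1), the signed offset is (n·T − (-27))/|n|² = -36/81 = -4/9.
T' = T − 2t·n = (-77, 40, 51) − (-8/9)·(-4, -8, -1) = (-725/9, 296/9, 451/9).

(-725/9, 296/9, 451/9)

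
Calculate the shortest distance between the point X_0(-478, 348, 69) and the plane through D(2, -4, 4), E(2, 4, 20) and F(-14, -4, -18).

DE = (0, 8, 16) and DF = (-16, 0, -22), so a normal is n = DE × DF = (-176, -256, 128).
d = |(-176)·(-478) + (-256)·348 + 128·69 − 1184| / √(30976 + 65536 + 16384) = |2688| / 336 = 8.

8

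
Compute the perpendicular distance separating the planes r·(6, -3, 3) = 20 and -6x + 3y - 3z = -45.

25√6/18

Divide the second equation by -1 to match normals: 6x - 3y + 3z = 45.
Both planes have normal n = (6, -3, 3), |n| = 3√6. Any point on the first plane is at distance |45 − 20|/|n| = 25/(3√6) = 25√6/18 from the second.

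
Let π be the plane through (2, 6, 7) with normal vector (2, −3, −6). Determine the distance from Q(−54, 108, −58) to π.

4

The plane has equation n·(r − (2, 6, 7)) = 0, i.e. n·r = -56.
Then n·(−54, 108, −58) − (−56) = −28.
|n| = √(4 + 9 + 36) = 7, so the distance is |-28|/7 = 4.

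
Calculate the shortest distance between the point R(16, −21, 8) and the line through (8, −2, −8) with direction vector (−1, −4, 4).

Direction vector d = (−1, −4, 4).
AP = (8, −19, 16), and AP × d = (−12, −48, −51).
|AP × d|² = 5049 and |d|² = 33, so the distance is √(5049/33) = √153 = 3√17.

3√17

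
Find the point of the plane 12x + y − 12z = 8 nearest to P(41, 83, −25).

(5, 80, 11)

n = (12, 1, −12), |n|² = 289, and n·P − 8 = 867.
t = 867/289 = 3, so the foot is P − t·n = (41, 83, −25) − 3·(12, 1, −12) = (5, 80, 11).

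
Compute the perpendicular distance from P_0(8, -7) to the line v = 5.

12

The normal to the line is n = (0, 1) with |n| = 1.
|n·P_0 − 5| = |-7 − 5| = 12, so the distance is 12/1 = 12.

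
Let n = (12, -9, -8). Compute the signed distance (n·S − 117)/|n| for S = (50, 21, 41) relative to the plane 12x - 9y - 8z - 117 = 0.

-2

n·S − 117 = -34.
|n| = 17, so the signed distance is -34/17 = -2.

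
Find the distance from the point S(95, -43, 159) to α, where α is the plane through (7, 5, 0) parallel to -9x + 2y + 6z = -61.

Parallel planes share the normal n = (-9, 2, 6); since (7, 5, 0) lies on the plane, its equation is -9x + 2y + 6z = -53.
Then n·(95, -43, 159) - (-53) = 66.
|n| = √(81 + 4 + 36) = 11, so the distance is |66|/11 = 6.

6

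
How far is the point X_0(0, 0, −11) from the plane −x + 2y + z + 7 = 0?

4/√6

n = (−1, 2, 1); n·P − (-7) = -4; |n| = √6; distance = 4/√6 = 2√6/3.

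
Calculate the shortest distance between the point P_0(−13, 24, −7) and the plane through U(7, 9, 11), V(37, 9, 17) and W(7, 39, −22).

UV = (30, 0, 6) and UW = (0, 30, −33), so a normal is n = UV × UW = (−180, 990, 900).
Then n·(−13, 24, −7) − 17550 = 2250.
|n| = √(32400 + 980100 + 810000) = 1350, so the distance is |2250|/1350 = 5/3.

5/3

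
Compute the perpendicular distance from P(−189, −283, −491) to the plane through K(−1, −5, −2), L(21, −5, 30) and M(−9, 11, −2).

7

KL = (22, 0, 32) and KM = (−8, 16, 0), so a normal is n = KL × KM = (−512, −256, 352).
Then n·(−189, −283, −491) − 1088 = −4704.
|n| = √(262144 + 65536 + 123904) = 672, so the distance is |-4704|/672 = 7.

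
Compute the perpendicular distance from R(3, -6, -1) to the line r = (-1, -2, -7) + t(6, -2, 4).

Direction vector d = (6, -2, 4).
AP = (4, -4, 6), and AP × d = (-4, 20, 16).
|AP × d|² = 672 and |d|² = 56, so the distance is √(672/56) = √12 = 2√3.

2√3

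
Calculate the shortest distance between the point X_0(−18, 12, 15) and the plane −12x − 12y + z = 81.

Normal vector n = (−12, −12, 1), and n·(−18, 12, 15) − 81 = 6.
|n| = √(144 + 144 + 1) = 17, so the distance is |6|/17 = 6/17.

6/17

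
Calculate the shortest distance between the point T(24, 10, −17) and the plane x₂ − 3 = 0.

d = |1·10 − 3| / √(0 + 1 + 0) = |7| / 1 = 7.

7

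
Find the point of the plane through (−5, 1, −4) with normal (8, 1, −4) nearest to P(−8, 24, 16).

(0, 25, 12)

n = (8, 1, −4), |n|² = 81, and n·P − (-23) = -81.
t = -81/81 = -1, so the foot is P − t·n = (−8, 24, 16) − (-1)·(8, 1, −4) = (0, 25, 12).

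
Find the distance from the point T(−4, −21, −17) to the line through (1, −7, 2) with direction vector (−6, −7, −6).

7√2

Direction vector d = (−6, −7, −6).
AP = (−5, −14, −19); AP·d = 242, |AP|² = 582, |d|² = 121.
distance² = |AP|² − (AP·d)²/|d|² = 582 − 58564/121 = 98, so the distance is 7√2.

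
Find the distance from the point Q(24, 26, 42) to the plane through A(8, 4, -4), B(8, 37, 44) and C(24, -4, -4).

AB = (0, 33, 48) and AC = (16, -8, 0), so a normal is n = AB × AC = (384, 768, -528).
d = |384·24 + 768·26 + (-528)·42 − 8256| / √(147456 + 589824 + 278784) = |-1248| / 1008 = 26/21.

26/21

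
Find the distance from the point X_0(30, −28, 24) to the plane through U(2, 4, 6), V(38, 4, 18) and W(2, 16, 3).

8/13

UV = (36, 0, 12) and UW = (0, 12, −3), so a normal is n = UV × UW = (−144, 108, 432).
Then n·(30, −28, 24) − 2736 = 288.
|n| = √(20736 + 11664 + 186624) = 468, so the distance is |288|/468 = 8/13.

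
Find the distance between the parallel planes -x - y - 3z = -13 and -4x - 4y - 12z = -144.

Divide the second equation by 4 to match normals: -x - y - 3z = -36.
With common normal n = (-1, -1, -3) (|n| = √11), the distance is |(-13) − (-36)|/|n| = 23/√11 = 23√11/11.

23√11/11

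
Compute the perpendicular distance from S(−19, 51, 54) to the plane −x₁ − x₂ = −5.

27√2/2

Normal vector n = (−1, −1, 0), and n·(−19, 51, 54) − (−5) = −27.
|n| = √(1 + 1 + 0) = √2, so the distance is |-27|/√2 = 27/√2.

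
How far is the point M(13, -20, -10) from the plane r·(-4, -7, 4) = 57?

1

n = (-4, -7, 4); n·P − 57 = -9; |n| = 9; distance = 9/9 = 1.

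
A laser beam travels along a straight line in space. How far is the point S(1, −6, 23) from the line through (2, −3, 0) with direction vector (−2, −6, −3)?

Direction vector d = (−2, −6, −3).
AP = (−1, −3, 23); AP·d = -49, |AP|² = 539, |d|² = 49.
distance² = |AP|² − (AP·d)²/|d|² = 539 − 2401/49 = 490, so the distance is 7√10.

7√10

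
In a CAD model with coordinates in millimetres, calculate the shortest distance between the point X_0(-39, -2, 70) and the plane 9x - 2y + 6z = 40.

3

Normal vector n = (9, -2, 6), and n·(-39, -2, 70) - 40 = 33.
|n| = √(81 + 4 + 36) = 11, so the distance is |33|/11 = 3.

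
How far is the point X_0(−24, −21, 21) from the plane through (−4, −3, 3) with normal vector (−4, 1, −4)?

The plane has equation n·(r − (−4, −3, 3)) = 0, i.e. n·r = 1.
Then n·(−24, −21, 21) − 1 = −10.
|n| = √(16 + 1 + 16) = √33, so the distance is |-10|/√33 = 10√33/33.

10/√33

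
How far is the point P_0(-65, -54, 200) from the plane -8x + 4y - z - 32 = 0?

8

n = (-8, 4, -1); n·P − 32 = 72; |n| = 9; distance = 72/9 = 8.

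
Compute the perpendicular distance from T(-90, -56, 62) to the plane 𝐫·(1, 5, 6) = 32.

d = |1·(-90) + 5·(-56) + 6·62 − 32| / √(1 + 25 + 36) = |-30| / √62 = 15√62/31.

15√62/31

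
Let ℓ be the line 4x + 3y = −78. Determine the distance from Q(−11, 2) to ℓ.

The normal to the line is n = (4, 3) with |n| = 5.
|n·Q − (-78)| = |-38 − (-78)| = 40, so the distance is 40/5 = 8.

8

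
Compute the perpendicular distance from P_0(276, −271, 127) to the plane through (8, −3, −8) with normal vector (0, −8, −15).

The plane has equation n·(r − (8, −3, −8)) = 0, i.e. n·r = 144.
Then n·(276, −271, 127) − 144 = 119.
|n| = √(0 + 64 + 225) = 17, so the distance is |119|/17 = 7.

7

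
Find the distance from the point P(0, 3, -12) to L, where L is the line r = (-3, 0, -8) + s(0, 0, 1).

Direction vector d = (0, 0, 1).
AP = (3, 3, -4), and AP × d = (3, -3, 0).
|AP × d|² = 18 and |d|² = 1, so the distance is √18 = 3√2.

3√2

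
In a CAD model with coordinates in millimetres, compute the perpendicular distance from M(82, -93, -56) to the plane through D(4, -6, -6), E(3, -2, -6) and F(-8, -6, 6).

25√33/33

DE = (-1, 4, 0) and DF = (-12, 0, 12), so a normal is n = DE × DF = (48, 12, 48).
d = |48·82 + 12·(-93) + 48·(-56) − (-168)| / √(2304 + 144 + 2304) = |300| / (12√33) = 25√33/33.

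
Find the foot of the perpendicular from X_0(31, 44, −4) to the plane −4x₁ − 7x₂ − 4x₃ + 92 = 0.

The perpendicular from X_0 has direction n = (−4, −7, −4): r = (31, 44, −4) + λ(−4, −7, −4).
Substitute into the plane: n·(X_0 + λn) = -92 gives -416 + 81λ = -92, so λ = 4.
Foot = (31, 44, −4) + 4·(−4, −7, −4) = (15, 16, −20).

(15, 16, -20)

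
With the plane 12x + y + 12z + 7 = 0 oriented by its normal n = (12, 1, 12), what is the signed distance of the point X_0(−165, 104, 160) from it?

n·X_0 − (-7) = 51.
|n| = 17, so the signed distance is 51/17 = 3.

3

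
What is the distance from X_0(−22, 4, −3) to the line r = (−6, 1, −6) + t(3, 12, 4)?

Direction vector d = (3, 12, 4).
AP = (−16, 3, 3), and AP × d = (−24, 73, −201).
|AP × d|² = 46306 and |d|² = 169, so the distance is √(46306/169) = √274.

√274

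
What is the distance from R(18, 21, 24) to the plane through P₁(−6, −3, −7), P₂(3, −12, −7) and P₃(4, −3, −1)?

P₁P₂ = (9, −9, 0) and P₁P₃ = (10, 0, 6), so a normal is n = P₁P₂ × P₁P₃ = (−54, −54, 90).
Then n·(18, 21, 24) − (−144) = 198.
|n| = √(2916 + 2916 + 8100) = 18√43, so the distance is |198|/(18√43) = 11/√43.

11√43/43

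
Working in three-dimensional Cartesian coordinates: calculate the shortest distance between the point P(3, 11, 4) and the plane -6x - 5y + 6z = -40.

n = (-6, -5, 6); n·P − (-40) = -9; |n| = √97; distance = 9/√97.

9√97/97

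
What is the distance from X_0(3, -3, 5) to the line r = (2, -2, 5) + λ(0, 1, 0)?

Direction vector d = (0, 1, 0).
AP = (1, -1, 0); AP·d = -1, |AP|² = 2, |d|² = 1.
distance² = |AP|² − (AP·d)²/|d|² = 2 − 1/1 = 1, so the distance is 1.

1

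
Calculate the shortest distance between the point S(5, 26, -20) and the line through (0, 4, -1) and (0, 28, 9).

√701

A direction vector is d = (0, 24, 10).
AP = (5, 22, -19); AP·d = 338, |AP|² = 870, |d|² = 676.
distance² = |AP|² − (AP·d)²/|d|² = 870 − 114244/676 = 701, so the distance is √701.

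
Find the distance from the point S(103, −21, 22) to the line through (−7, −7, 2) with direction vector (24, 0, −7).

Direction vector d = (24, 0, −7).
AP = (110, −14, 20), and AP × d = (98, 1250, 336).
|AP × d|² = 1685000 and |d|² = 625, so the distance is √(1685000/625) = √2696 = 2√674.

2√674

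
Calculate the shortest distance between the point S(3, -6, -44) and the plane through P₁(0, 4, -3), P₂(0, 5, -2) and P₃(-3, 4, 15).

P₁P₂ = (0, 1, 1) and P₁P₃ = (-3, 0, 18), so a normal is n = P₁P₂ × P₁P₃ = (18, -3, 3).
Then n·(3, -6, -44) - (-21) = -39.
|n| = √(324 + 9 + 9) = 3√38, so the distance is |-39|/(3√38) = 13√38/38.

13√38/38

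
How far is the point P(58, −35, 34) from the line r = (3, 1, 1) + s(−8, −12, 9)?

Direction vector d = (−8, −12, 9).
AP = (55, −36, 33); AP·d = 289, |AP|² = 5410, |d|² = 289.
distance² = |AP|² − (AP·d)²/|d|² = 5410 − 83521/289 = 5121, so the distance is 3√569.

3√569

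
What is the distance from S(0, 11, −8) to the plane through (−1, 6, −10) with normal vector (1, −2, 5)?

√30/30

The plane has equation n·(r − (−1, 6, −10)) = 0, i.e. n·r = -63.
d = |1·0 + (-2)·11 + 5·(-8) − (-63)| / √(1 + 4 + 25) = |1| / √30 = 1/√30.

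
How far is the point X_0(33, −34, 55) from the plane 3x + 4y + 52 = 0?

3

n = (3, 4, 0); n·P − (-52) = 15; |n| = 5; distance = 15/5 = 3.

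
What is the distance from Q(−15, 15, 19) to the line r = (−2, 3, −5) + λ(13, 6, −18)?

Direction vector d = (13, 6, −18).
AP = (−13, 12, 24); AP·d = -529, |AP|² = 889, |d|² = 529.
distance² = |AP|² − (AP·d)²/|d|² = 889 − 279841/529 = 360, so the distance is 6√10.

6√10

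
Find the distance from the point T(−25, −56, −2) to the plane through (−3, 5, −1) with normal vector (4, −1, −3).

12√26/13

The plane has equation n·(r − (−3, 5, −1)) = 0, i.e. n·r = -14.
n = (4, −1, −3); n·P − (-14) = -24; |n| = √26; distance = 24/√26.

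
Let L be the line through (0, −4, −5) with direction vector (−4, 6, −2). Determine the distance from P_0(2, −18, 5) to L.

Direction vector d = (−4, 6, −2).
AP = (2, −14, 10), and AP × d = (−32, −36, −44).
|AP × d|² = 4256 and |d|² = 56, so the distance is √(4256/56) = √76 = 2√19.

2√19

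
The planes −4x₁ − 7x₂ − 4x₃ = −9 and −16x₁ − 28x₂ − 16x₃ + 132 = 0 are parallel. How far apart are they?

8/3

Divide the second equation by 4 to match normals: −4x₁ − 7x₂ − 4x₃ = -33.
Both planes have normal n = (−4, −7, −4), |n| = 9. Any point on the first plane is at distance |(-33) − (-9)|/|n| = 24/9 = 8/3 from the second.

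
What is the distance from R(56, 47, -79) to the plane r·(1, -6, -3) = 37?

13√46/23

Normal vector n = (1, -6, -3), and n·(56, 47, -79) - 37 = -26.
|n| = √(1 + 36 + 9) = √46, so the distance is |-26|/√46 = 26/√46.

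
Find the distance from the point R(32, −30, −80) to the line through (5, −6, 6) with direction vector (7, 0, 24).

Direction vector d = (7, 0, 24).
AP = (27, −24, −86), and AP × d = (−576, −1250, 168).
|AP × d|² = 1922500 and |d|² = 625, so the distance is √(1922500/625) = √3076 = 2√769.

2√769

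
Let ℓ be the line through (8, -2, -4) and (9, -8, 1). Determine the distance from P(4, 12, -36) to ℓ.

2√61

A direction vector is d = (1, -6, 5).
AP = (-4, 14, -32); AP·d = -248, |AP|² = 1236, |d|² = 62.
distance² = |AP|² − (AP·d)²/|d|² = 1236 − 61504/62 = 244, so the distance is 2√61.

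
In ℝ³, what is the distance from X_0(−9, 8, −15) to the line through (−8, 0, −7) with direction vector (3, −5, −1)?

Direction vector d = (3, −5, −1).
AP = (−1, 8, −8); AP·d = -35, |AP|² = 129, |d|² = 35.
distance² = |AP|² − (AP·d)²/|d|² = 129 − 1225/35 = 94, so the distance is √94.

√94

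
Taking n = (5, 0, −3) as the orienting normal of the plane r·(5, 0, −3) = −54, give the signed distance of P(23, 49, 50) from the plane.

n·P − (-54) = 19.
|n| = √34, so the signed distance is 19/√34.

19/√34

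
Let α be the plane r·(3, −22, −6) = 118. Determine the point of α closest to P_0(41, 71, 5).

The perpendicular from P_0 has direction n = (3, −22, −6): r = (41, 71, 5) + λ(3, −22, −6).
Substitute into the plane: n·(P_0 + λn) = 118 gives -1469 + 529λ = 118, so λ = 3.
Foot = (41, 71, 5) + 3·(3, −22, −6) = (50, 5, −13).

(50, 5, -13)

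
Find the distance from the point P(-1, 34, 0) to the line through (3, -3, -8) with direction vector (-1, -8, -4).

3√17

Direction vector d = (-1, -8, -4).
AP = (-4, 37, 8); AP·d = -324, |AP|² = 1449, |d|² = 81.
distance² = |AP|² − (AP·d)²/|d|² = 1449 − 104976/81 = 153, so the distance is 3√17.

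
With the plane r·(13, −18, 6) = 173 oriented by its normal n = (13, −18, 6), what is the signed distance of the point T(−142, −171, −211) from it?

n·T − 173 = -207.
|n| = 23, so the signed distance is -207/23 = -9.

-9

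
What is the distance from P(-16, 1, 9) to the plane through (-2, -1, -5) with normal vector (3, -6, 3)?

2√6/3

The plane has equation n·(r − (-2, -1, -5)) = 0, i.e. n·r = -15.
n = (3, -6, 3); n·P − (-15) = -12; |n| = 3√6; distance = 12/(3√6) = 2√6/3.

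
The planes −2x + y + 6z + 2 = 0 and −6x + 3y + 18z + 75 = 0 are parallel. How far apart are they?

Divide the second equation by 3 to match normals: −2x + y + 6z = -25.
Both planes have normal n = (−2, 1, 6), |n| = √41. Any point on the first plane is at distance |(-25) − (-2)|/|n| = 23/√41 from the second.

23/√41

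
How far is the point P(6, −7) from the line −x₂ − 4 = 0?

3

d = |0·6 + (-1)·(-7) − 4| / √(0 + 1) = |3|/1 = 3.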